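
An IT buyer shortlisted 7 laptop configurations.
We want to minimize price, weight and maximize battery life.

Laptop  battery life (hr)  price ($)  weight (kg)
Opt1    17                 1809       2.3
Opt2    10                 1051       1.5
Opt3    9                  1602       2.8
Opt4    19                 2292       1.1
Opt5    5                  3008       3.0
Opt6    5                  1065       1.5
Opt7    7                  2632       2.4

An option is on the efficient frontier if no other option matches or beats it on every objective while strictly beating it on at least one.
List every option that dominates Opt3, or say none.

Opt2

Opt2: battery life 10≥9, price 1051≤1602, weight 1.5≤2.8 — dominates Opt3.
Others (Opt1, Opt4, Opt5, Opt6, Opt7) are each worse than Opt3 on at least one objective.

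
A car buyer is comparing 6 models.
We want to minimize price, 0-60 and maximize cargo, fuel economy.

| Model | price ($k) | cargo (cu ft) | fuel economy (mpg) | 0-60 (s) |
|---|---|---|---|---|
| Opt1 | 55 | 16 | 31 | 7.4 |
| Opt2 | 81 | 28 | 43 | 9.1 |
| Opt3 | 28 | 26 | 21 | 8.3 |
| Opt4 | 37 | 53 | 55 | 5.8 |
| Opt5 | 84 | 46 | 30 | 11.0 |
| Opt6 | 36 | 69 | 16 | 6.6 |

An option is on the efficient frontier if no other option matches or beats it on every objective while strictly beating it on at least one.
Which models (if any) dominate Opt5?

Opt4: price 37≤84, cargo 53≥46, fuel economy 55≥30, 0-60 5.8≤11.0 — dominates Opt5.
Others (Opt1, Opt2, Opt3, Opt6) are each worse than Opt5 on at least one objective.

Opt4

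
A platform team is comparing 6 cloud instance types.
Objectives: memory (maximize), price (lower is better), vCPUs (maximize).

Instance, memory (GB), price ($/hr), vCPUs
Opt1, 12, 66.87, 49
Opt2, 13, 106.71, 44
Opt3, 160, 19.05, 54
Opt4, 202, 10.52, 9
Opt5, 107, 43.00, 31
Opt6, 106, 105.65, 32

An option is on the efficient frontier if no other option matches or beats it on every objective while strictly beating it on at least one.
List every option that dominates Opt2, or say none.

Opt3

Opt3: memory 160≥13, price 19.05≤106.71, vCPUs 54≥44 — dominates Opt2.
Others (Opt1, Opt4, Opt5, Opt6) are each worse than Opt2 on at least one objective.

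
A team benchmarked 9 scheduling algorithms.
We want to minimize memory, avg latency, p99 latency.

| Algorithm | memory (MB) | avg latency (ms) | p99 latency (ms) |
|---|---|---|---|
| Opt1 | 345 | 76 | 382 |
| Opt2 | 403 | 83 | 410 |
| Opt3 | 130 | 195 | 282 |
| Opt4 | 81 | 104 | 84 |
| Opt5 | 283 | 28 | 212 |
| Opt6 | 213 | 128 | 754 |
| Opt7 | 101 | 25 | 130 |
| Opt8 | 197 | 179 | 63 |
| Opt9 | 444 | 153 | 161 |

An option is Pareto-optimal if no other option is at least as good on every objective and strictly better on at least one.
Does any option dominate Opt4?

Opt1: worse on memory (345 vs 81).
Opt2: worse on memory (403 vs 81).
Opt3: worse on memory (130 vs 81).
Opt5: worse on memory (283 vs 81).
Opt6: worse on memory (213 vs 81).
Opt7: worse on memory (101 vs 81).
Opt8: worse on memory (197 vs 81).
Opt9: worse on memory (444 vs 81).
No option is at least as good as Opt4 on every objective and strictly better on one.

No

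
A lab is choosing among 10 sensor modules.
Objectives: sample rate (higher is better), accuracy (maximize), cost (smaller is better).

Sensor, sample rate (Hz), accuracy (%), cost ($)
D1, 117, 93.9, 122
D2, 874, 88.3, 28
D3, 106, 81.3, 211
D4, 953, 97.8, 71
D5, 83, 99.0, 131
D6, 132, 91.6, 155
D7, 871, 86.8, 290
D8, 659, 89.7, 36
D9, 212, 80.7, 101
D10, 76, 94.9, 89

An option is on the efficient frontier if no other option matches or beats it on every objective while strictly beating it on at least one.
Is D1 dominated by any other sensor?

Yes

D4 vs D1: sample rate 953≥117, accuracy 97.8≥93.9, cost 71≤122 — D4 is at least as good on every objective and strictly better on at least one, so D4 dominates D1.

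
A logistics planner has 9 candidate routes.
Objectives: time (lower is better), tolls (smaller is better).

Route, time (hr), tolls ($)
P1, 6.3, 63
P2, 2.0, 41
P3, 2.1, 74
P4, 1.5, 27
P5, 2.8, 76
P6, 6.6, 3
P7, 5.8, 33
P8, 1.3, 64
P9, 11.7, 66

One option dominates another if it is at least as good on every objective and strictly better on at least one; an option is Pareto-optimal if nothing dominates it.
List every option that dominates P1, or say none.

P2, P4, P7

P2: time 2.0≤6.3, tolls 41≤63 — dominates P1.
P4: time 1.5≤6.3, tolls 27≤63 — dominates P1.
P7: time 5.8≤6.3, tolls 33≤63 — dominates P1.
Others (P3, P5, P6, P8, P9) are each worse than P1 on at least one objective.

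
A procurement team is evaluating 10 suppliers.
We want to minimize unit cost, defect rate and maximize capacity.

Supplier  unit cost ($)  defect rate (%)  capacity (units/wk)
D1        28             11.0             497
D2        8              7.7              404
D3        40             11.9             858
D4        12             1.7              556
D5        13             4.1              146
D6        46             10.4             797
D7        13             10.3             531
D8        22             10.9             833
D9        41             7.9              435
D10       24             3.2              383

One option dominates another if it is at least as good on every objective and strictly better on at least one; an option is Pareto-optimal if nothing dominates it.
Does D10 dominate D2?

No

D10 vs D2: D10 is worse on unit cost (24 vs 8), so it does not dominate D2.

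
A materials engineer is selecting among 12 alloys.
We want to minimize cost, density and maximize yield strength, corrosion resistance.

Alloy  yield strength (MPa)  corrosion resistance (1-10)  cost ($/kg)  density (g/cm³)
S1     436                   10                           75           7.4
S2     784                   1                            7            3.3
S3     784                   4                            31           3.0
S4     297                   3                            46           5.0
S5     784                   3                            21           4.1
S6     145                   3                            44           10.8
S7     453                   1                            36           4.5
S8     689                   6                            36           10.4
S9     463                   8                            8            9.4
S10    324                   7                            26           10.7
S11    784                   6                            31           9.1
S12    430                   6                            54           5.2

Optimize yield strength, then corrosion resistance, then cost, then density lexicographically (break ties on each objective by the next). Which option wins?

S11

First maximize yield strength: best is 784, kept {S2, S3, S5, S11}.
Then maximize corrosion resistance: best is 6, kept {S11}.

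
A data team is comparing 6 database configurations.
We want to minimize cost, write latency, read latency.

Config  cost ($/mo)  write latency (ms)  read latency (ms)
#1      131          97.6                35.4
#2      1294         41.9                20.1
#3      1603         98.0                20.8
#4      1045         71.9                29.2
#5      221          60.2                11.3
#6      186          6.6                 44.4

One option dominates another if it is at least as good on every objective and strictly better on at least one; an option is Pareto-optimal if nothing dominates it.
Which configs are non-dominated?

#1, #2, #5, #6

#1: not dominated (best cost).
#2: not dominated.
#3: dominated by #2 (cost 1294≤1603, write latency 41.9≤98.0, read latency 20.1≤20.8).
#4: dominated by #5 (cost 221≤1045, write latency 60.2≤71.9, read latency 11.3≤29.2).
#5: not dominated (best read latency).
#6: not dominated (best write latency).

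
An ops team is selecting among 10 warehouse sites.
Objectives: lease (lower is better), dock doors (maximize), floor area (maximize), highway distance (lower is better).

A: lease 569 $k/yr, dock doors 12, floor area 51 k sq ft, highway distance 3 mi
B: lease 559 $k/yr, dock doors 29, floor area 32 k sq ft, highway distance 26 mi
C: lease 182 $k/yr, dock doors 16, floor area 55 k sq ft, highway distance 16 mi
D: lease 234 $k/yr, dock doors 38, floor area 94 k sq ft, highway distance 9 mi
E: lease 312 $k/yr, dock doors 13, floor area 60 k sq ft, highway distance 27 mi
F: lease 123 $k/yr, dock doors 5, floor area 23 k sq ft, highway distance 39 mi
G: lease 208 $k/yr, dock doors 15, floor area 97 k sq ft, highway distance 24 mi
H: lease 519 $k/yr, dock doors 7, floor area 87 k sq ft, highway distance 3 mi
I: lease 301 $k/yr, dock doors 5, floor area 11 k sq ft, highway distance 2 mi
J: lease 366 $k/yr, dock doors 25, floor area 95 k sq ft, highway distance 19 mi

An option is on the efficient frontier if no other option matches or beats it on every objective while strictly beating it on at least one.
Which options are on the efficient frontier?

A: not dominated.
B: dominated by D (lease 234≤559, dock doors 38≥29, floor area 94≥32, highway distance 9≤26).
C: not dominated.
D: not dominated (best dock doors).
E: dominated by D (lease 234≤312, dock doors 38≥13, floor area 94≥60, highway distance 9≤27).
F: not dominated (best lease).
G: not dominated (best floor area).
H: not dominated.
I: not dominated (best highway distance).
J: not dominated.

A, C, D, F, G, H, I, J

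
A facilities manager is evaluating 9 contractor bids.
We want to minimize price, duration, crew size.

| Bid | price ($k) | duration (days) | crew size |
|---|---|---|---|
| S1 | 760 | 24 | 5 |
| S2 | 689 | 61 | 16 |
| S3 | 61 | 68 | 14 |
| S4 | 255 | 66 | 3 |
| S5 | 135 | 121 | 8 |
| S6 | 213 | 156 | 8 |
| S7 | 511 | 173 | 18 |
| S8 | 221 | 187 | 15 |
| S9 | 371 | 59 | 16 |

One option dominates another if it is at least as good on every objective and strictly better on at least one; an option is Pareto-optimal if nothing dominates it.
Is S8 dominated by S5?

Yes

S5 vs S8: price 135≤221, duration 121≤187, crew size 8≤15 — S5 is at least as good on every objective with at least one strict improvement.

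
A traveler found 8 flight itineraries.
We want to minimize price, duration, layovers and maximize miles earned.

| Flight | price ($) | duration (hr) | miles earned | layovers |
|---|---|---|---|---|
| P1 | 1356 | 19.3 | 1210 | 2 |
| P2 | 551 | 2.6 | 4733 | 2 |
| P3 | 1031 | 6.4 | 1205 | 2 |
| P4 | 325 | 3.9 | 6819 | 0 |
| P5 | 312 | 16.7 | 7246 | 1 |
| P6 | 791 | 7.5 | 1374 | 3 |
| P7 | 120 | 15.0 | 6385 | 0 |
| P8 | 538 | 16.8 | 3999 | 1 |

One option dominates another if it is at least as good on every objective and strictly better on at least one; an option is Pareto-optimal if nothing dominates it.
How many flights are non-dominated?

4

P1: dominated by P2 (price 551≤1356, duration 2.6≤19.3, miles earned 4733≥1210, layovers 2≤2).
P2: not dominated (best duration).
P3: dominated by P2 (price 551≤1031, duration 2.6≤6.4, miles earned 4733≥1205, layovers 2≤2).
P4: not dominated.
P5: not dominated (best miles earned).
P6: dominated by P2 (price 551≤791, duration 2.6≤7.5, miles earned 4733≥1374, layovers 2≤3).
P7: not dominated (best price).
P8: dominated by P4 (price 325≤538, duration 3.9≤16.8, miles earned 6819≥3999, layovers 0≤1).
Pareto-optimal: P2, P4, P5, P7 → 4.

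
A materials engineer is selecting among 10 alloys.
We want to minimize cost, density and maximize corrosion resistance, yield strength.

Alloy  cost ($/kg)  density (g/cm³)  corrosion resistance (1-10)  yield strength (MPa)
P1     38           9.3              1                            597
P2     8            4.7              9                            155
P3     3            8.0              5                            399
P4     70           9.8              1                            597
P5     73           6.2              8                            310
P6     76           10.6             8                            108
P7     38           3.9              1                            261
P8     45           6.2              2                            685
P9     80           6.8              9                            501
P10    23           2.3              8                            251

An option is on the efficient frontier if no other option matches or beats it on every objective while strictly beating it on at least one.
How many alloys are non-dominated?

P1: not dominated.
P2: not dominated.
P3: not dominated (best cost).
P4: dominated by P1 (cost 38≤70, density 9.3≤9.8, corrosion resistance 1≥1, yield strength 597≥597).
P5: not dominated.
P6: dominated by P2 (cost 8≤76, density 4.7≤10.6, corrosion resistance 9≥8, yield strength 155≥108).
P7: not dominated.
P8: not dominated (best yield strength).
P9: not dominated.
P10: not dominated (best density).
Pareto-optimal: P1, P2, P3, P5, P7, P8, P9, P10 → 8.

8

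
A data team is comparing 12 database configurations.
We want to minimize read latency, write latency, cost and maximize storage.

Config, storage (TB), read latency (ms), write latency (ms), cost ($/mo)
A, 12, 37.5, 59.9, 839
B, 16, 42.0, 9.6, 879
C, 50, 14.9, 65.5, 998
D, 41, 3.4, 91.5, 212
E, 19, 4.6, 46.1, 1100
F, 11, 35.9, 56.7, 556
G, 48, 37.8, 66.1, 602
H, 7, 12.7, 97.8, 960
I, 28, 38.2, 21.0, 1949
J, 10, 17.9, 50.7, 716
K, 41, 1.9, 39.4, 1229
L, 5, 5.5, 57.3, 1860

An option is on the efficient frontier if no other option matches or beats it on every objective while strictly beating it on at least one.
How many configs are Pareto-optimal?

10

A: not dominated.
B: not dominated (best write latency).
C: not dominated (best storage).
D: not dominated (best cost).
E: not dominated.
F: not dominated.
G: not dominated.
H: dominated by D (storage 41≥7, read latency 3.4≤12.7, write latency 91.5≤97.8, cost 212≤960).
I: not dominated.
J: not dominated.
K: not dominated (best read latency).
L: dominated by E (storage 19≥5, read latency 4.6≤5.5, write latency 46.1≤57.3, cost 1100≤1860).
Pareto-optimal: A, B, C, D, E, F, G, I, J, K → 10.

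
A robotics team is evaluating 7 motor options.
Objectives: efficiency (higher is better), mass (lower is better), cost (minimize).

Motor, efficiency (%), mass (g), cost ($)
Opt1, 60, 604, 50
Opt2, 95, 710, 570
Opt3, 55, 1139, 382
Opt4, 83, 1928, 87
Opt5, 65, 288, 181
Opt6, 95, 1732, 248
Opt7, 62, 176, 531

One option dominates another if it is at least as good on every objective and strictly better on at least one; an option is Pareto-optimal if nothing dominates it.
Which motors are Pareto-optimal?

Opt1: not dominated (best cost).
Opt2: not dominated.
Opt3: dominated by Opt1 (efficiency 60≥55, mass 604≤1139, cost 50≤382).
Opt4: not dominated.
Opt5: not dominated.
Opt6: not dominated.
Opt7: not dominated (best mass).

Opt1, Opt2, Opt4, Opt5, Opt6, Opt7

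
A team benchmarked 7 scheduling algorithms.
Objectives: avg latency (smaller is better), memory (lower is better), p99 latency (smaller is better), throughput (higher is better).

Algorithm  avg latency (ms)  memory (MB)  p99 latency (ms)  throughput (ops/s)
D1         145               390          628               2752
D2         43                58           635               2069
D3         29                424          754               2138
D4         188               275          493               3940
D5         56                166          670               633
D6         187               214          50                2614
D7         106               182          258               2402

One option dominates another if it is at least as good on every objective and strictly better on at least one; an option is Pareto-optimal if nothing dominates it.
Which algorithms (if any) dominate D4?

D1: worse on memory (390 vs 275).
D2: worse on p99 latency (635 vs 493).
D3: worse on memory (424 vs 275).
D5: worse on p99 latency (670 vs 493).
D6: worse on throughput (2614 vs 3940).
D7: worse on throughput (2402 vs 3940).
No option dominates D4.

none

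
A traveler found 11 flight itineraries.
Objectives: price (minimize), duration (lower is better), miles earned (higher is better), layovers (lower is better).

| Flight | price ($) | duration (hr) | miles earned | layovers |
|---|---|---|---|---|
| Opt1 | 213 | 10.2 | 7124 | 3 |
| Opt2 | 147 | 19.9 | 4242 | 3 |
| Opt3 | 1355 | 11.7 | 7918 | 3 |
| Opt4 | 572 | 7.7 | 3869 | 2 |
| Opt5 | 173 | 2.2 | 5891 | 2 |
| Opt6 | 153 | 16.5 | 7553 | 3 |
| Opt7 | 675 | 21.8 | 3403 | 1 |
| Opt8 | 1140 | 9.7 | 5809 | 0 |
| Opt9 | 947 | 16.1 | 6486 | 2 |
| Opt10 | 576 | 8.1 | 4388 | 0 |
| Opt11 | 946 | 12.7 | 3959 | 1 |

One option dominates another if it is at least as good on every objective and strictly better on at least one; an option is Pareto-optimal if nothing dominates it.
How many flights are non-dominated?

8

Opt1: not dominated.
Opt2: not dominated (best price).
Opt3: not dominated (best miles earned).
Opt4: dominated by Opt5 (price 173≤572, duration 2.2≤7.7, miles earned 5891≥3869, layovers 2≤2).
Opt5: not dominated (best duration).
Opt6: not dominated.
Opt7: dominated by Opt10 (price 576≤675, duration 8.1≤21.8, miles earned 4388≥3403, layovers 0≤1).
Opt8: not dominated.
Opt9: not dominated.
Opt10: not dominated.
Opt11: dominated by Opt10 (price 576≤946, duration 8.1≤12.7, miles earned 4388≥3959, layovers 0≤1).
Pareto-optimal: Opt1, Opt2, Opt3, Opt5, Opt6, Opt8, Opt9, Opt10 → 8.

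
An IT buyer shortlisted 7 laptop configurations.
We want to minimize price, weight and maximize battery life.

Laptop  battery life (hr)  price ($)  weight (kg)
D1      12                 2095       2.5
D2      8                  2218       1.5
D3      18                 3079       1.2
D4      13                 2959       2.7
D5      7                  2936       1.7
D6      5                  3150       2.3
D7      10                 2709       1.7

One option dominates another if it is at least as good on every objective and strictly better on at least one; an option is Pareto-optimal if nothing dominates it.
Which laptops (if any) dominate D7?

D1: worse on weight (2.5 vs 1.7).
D2: worse on battery life (8 vs 10).
D3: worse on price (3079 vs 2709).
D4: worse on price (2959 vs 2709).
D5: worse on battery life (7 vs 10).
D6: worse on battery life (5 vs 10).
No option dominates D7.

none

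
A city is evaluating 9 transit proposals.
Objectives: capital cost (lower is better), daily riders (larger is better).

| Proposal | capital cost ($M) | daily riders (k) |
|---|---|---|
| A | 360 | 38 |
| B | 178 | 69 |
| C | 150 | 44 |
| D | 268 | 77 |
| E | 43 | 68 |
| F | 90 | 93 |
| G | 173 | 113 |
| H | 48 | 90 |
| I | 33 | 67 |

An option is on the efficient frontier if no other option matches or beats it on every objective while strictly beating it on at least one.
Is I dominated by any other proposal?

No

A: worse on capital cost (360 vs 33).
B: worse on capital cost (178 vs 33).
C: worse on capital cost (150 vs 33).
D: worse on capital cost (268 vs 33).
E: worse on capital cost (43 vs 33).
F: worse on capital cost (90 vs 33).
G: worse on capital cost (173 vs 33).
H: worse on capital cost (48 vs 33).
No option is at least as good as I on every objective and strictly better on one.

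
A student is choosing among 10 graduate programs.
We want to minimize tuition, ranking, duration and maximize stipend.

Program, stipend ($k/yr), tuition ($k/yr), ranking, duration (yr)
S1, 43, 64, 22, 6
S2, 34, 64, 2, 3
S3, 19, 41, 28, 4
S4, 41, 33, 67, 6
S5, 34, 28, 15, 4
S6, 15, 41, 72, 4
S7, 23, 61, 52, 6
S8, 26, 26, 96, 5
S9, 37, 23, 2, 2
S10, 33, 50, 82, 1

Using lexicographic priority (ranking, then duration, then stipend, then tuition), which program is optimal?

S9

First minimize ranking: best is 2, kept {S2, S9}.
Then minimize duration: best is 2, kept {S9}.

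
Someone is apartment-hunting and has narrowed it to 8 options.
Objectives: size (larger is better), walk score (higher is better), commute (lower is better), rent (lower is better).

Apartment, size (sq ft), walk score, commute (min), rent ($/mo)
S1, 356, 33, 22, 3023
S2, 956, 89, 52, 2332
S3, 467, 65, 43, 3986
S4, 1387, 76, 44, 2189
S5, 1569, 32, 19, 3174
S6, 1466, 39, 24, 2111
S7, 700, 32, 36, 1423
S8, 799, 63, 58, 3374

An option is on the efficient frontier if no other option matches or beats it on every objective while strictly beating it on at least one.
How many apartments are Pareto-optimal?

S1: not dominated.
S2: not dominated (best walk score).
S3: not dominated.
S4: not dominated.
S5: not dominated (best size).
S6: not dominated.
S7: not dominated (best rent).
S8: dominated by S2 (size 956≥799, walk score 89≥63, commute 52≤58, rent 2332≤3374).
Pareto-optimal: S1, S2, S3, S4, S5, S6, S7 → 7.

7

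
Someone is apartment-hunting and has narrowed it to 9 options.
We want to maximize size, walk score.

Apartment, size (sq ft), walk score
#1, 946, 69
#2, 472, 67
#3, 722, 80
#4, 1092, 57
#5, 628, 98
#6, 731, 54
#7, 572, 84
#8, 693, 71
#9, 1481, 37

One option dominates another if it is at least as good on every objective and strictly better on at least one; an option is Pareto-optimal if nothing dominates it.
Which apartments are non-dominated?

#1, #3, #4, #5, #9

#1: not dominated.
#2: dominated by #1 (size 946≥472, walk score 69≥67).
#3: not dominated.
#4: not dominated.
#5: not dominated (best walk score).
#6: dominated by #1 (size 946≥731, walk score 69≥54).
#7: dominated by #5 (size 628≥572, walk score 98≥84).
#8: dominated by #3 (size 722≥693, walk score 80≥71).
#9: not dominated (best size).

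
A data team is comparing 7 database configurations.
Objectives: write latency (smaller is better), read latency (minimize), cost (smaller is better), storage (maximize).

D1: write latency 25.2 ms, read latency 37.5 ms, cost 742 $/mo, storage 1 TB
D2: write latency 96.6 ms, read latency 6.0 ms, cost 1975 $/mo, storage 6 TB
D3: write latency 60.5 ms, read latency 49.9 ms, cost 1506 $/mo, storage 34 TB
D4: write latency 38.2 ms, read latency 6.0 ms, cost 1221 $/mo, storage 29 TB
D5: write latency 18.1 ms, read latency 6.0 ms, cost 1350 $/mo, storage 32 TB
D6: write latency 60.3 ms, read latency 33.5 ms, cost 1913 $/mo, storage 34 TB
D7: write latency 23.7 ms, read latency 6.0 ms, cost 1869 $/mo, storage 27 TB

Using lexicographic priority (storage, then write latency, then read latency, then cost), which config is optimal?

First maximize storage: best is 34, kept {D3, D6}.
Then minimize write latency: best is 60.3, kept {D6}.

D6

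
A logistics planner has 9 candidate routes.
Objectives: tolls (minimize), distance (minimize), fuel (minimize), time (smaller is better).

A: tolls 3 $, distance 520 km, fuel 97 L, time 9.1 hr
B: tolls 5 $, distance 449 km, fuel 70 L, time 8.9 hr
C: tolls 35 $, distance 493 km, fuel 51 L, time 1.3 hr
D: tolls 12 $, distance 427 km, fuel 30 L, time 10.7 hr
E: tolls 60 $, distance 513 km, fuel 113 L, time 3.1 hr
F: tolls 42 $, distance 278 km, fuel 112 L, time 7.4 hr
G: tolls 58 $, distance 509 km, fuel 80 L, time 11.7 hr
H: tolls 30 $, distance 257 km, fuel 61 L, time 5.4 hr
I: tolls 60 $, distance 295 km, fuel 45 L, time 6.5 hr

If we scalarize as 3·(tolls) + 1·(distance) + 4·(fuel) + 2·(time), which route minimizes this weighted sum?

H

A: 3·3 + 1·520 + 4·97 + 2·9.1 = 935.2
B: 3·5 + 1·449 + 4·70 + 2·8.9 = 761.8
C: 3·35 + 1·493 + 4·51 + 2·1.3 = 804.6
D: 3·12 + 1·427 + 4·30 + 2·10.7 = 604.4
E: 3·60 + 1·513 + 4·113 + 2·3.1 = 1151.2
F: 3·42 + 1·278 + 4·112 + 2·7.4 = 866.8
G: 3·58 + 1·509 + 4·80 + 2·11.7 = 1026.4
H: 3·30 + 1·257 + 4·61 + 2·5.4 = 601.8
I: 3·60 + 1·295 + 4·45 + 2·6.5 = 668.0
Lowest: H at 601.8.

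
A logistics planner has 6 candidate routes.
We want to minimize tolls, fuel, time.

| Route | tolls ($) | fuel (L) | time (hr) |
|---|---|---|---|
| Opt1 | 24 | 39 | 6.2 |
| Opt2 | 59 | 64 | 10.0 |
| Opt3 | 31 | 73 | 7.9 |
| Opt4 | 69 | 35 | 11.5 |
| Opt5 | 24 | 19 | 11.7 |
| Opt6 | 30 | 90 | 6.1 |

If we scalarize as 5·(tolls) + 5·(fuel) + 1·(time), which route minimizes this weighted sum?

Opt1: 5·24 + 5·39 + 1·6.2 = 321.2
Opt2: 5·59 + 5·64 + 1·10.0 = 625.0
Opt3: 5·31 + 5·73 + 1·7.9 = 527.9
Opt4: 5·69 + 5·35 + 1·11.5 = 531.5
Opt5: 5·24 + 5·19 + 1·11.7 = 226.7
Opt6: 5·30 + 5·90 + 1·6.1 = 606.1
Lowest: Opt5 at 226.7.

Opt5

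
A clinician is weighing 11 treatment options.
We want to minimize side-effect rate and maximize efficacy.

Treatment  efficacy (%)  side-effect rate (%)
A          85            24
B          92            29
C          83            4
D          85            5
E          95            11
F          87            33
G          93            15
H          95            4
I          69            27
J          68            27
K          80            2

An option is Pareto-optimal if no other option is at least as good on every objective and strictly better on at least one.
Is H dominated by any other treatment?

A: worse on efficacy (85 vs 95).
B: worse on efficacy (92 vs 95).
C: worse on efficacy (83 vs 95).
D: worse on efficacy (85 vs 95).
E: worse on side-effect rate (11 vs 4).
F: worse on efficacy (87 vs 95).
G: worse on efficacy (93 vs 95).
I: worse on efficacy (69 vs 95).
J: worse on efficacy (68 vs 95).
K: worse on efficacy (80 vs 95).
No option is at least as good as H on every objective and strictly better on one.

No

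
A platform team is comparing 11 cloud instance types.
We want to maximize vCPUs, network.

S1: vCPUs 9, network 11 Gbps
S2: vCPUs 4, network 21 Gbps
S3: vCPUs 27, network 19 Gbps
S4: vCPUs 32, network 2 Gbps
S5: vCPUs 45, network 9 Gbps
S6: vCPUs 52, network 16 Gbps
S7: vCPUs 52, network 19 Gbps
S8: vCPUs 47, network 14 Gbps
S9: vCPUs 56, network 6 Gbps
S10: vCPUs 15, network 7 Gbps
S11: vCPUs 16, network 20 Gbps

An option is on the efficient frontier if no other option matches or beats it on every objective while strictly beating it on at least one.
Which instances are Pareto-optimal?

S1: dominated by S3 (vCPUs 27≥9, network 19≥11).
S2: not dominated (best network).
S3: dominated by S7 (vCPUs 52≥27, network 19≥19).
S4: dominated by S5 (vCPUs 45≥32, network 9≥2).
S5: dominated by S6 (vCPUs 52≥45, network 16≥9).
S6: dominated by S7 (vCPUs 52≥52, network 19≥16).
S7: not dominated.
S8: dominated by S6 (vCPUs 52≥47, network 16≥14).
S9: not dominated (best vCPUs).
S10: dominated by S3 (vCPUs 27≥15, network 19≥7).
S11: not dominated.

S2, S7, S9, S11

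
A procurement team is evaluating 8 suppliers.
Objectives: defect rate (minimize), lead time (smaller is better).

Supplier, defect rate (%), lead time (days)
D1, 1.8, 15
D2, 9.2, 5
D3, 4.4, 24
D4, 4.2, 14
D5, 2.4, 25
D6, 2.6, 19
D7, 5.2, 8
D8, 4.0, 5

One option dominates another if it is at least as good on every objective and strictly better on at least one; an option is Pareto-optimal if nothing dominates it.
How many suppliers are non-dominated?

D1: not dominated (best defect rate).
D2: dominated by D8 (defect rate 4.0≤9.2, lead time 5≤5).
D3: dominated by D1 (defect rate 1.8≤4.4, lead time 15≤24).
D4: dominated by D8 (defect rate 4.0≤4.2, lead time 5≤14).
D5: dominated by D1 (defect rate 1.8≤2.4, lead time 15≤25).
D6: dominated by D1 (defect rate 1.8≤2.6, lead time 15≤19).
D7: dominated by D8 (defect rate 4.0≤5.2, lead time 5≤8).
D8: not dominated.
Pareto-optimal: D1, D8 → 2.

2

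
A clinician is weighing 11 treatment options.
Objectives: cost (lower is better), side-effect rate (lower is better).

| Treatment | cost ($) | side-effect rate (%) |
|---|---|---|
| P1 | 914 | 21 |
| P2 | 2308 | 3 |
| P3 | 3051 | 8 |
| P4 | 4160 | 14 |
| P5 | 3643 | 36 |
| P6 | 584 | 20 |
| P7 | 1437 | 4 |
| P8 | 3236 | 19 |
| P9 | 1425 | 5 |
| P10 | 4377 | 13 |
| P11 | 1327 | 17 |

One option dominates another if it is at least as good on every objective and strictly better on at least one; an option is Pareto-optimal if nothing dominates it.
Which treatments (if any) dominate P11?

none

P1: worse on side-effect rate (21 vs 17).
P2: worse on cost (2308 vs 1327).
P3: worse on cost (3051 vs 1327).
P4: worse on cost (4160 vs 1327).
P5: worse on cost (3643 vs 1327).
P6: worse on side-effect rate (20 vs 17).
P7: worse on cost (1437 vs 1327).
P8: worse on cost (3236 vs 1327).
P9: worse on cost (1425 vs 1327).
P10: worse on cost (4377 vs 1327).
No option dominates P11.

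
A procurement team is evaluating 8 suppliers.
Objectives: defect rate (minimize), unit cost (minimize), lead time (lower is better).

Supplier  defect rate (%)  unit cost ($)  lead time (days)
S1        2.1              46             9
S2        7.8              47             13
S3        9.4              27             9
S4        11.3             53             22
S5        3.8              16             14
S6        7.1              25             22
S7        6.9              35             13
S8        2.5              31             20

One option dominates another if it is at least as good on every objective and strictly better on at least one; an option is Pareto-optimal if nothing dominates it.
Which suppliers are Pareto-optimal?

S1, S3, S5, S7, S8

S1: not dominated (best defect rate).
S2: dominated by S1 (defect rate 2.1≤7.8, unit cost 46≤47, lead time 9≤13).
S3: not dominated.
S4: dominated by S1 (defect rate 2.1≤11.3, unit cost 46≤53, lead time 9≤22).
S5: not dominated (best unit cost).
S6: dominated by S5 (defect rate 3.8≤7.1, unit cost 16≤25, lead time 14≤22).
S7: not dominated.
S8: not dominated.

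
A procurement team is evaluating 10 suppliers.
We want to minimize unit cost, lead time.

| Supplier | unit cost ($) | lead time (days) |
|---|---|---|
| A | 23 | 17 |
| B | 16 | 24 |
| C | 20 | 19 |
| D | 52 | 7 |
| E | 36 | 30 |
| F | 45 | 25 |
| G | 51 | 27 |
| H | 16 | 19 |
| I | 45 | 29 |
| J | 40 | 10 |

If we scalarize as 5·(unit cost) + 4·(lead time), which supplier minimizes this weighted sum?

A: 5·23 + 4·17 = 183
B: 5·16 + 4·24 = 176
C: 5·20 + 4·19 = 176
D: 5·52 + 4·7 = 288
E: 5·36 + 4·30 = 300
F: 5·45 + 4·25 = 325
G: 5·51 + 4·27 = 363
H: 5·16 + 4·19 = 156
I: 5·45 + 4·29 = 341
J: 5·40 + 4·10 = 240
Lowest: H at 156.

H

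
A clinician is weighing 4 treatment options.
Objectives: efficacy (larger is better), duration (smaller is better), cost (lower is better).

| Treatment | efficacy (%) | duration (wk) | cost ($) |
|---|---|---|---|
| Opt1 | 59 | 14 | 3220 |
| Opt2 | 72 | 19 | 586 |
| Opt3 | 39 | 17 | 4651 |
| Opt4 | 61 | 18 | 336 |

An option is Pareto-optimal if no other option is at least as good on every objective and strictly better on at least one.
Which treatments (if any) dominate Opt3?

Opt1: efficacy 59≥39, duration 14≤17, cost 3220≤4651 — dominates Opt3.
Others (Opt2, Opt4) are each worse than Opt3 on at least one objective.

Opt1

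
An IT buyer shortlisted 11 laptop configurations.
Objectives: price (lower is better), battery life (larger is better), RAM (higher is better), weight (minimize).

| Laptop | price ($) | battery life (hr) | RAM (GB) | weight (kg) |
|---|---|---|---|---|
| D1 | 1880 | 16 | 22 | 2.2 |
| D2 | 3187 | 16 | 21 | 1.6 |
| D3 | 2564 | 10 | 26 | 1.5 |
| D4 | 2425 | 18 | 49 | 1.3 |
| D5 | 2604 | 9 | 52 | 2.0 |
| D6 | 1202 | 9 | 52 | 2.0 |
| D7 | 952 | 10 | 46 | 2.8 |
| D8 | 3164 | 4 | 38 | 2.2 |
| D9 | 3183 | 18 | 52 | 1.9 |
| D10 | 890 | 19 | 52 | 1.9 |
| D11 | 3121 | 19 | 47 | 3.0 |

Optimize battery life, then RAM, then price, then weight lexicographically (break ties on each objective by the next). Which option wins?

First maximize battery life: best is 19, kept {D10, D11}.
Then maximize RAM: best is 52, kept {D10}.

D10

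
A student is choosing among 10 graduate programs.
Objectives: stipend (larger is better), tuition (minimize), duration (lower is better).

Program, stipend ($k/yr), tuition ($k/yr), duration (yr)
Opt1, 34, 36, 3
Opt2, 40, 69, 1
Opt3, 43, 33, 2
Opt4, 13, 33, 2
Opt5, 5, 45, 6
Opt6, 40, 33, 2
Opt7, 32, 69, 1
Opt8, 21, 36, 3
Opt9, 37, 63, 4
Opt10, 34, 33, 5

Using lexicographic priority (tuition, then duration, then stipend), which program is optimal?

First minimize tuition: best is 33, kept {Opt3, Opt4, Opt6, Opt10}.
Then minimize duration: best is 2, kept {Opt3, Opt4, Opt6}.
Then maximize stipend: best is 43, kept {Opt3}.

Opt3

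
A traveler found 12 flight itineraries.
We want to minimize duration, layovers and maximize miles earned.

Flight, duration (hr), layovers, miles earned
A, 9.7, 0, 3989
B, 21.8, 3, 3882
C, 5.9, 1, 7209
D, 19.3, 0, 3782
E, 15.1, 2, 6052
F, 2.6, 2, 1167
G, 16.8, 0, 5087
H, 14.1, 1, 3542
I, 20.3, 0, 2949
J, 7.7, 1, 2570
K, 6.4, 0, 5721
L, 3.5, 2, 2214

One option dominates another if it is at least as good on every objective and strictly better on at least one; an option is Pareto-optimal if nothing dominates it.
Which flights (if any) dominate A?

K

K: duration 6.4≤9.7, layovers 0≤0, miles earned 5721≥3989 — dominates A.
Others (B, C, D, E, F, G, H, I, J, L) are each worse than A on at least one objective.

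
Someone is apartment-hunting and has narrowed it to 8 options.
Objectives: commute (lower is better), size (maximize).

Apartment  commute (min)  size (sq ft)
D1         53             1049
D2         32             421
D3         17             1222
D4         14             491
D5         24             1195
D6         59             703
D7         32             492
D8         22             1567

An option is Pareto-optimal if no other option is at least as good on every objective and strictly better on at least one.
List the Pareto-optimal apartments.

D1: dominated by D3 (commute 17≤53, size 1222≥1049).
D2: dominated by D3 (commute 17≤32, size 1222≥421).
D3: not dominated.
D4: not dominated (best commute).
D5: dominated by D3 (commute 17≤24, size 1222≥1195).
D6: dominated by D1 (commute 53≤59, size 1049≥703).
D7: dominated by D3 (commute 17≤32, size 1222≥492).
D8: not dominated (best size).

D3, D4, D8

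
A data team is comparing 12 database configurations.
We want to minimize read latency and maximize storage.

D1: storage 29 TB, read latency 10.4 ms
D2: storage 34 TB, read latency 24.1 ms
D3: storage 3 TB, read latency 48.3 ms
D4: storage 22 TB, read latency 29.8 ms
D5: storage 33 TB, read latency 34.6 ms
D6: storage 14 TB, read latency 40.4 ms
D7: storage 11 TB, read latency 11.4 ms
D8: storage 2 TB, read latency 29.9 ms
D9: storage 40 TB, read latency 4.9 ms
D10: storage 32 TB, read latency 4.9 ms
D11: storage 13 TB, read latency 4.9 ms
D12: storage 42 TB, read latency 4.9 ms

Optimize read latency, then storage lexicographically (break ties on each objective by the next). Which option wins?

First minimize read latency: best is 4.9, kept {D9, D10, D11, D12}.
Then maximize storage: best is 42, kept {D12}.

D12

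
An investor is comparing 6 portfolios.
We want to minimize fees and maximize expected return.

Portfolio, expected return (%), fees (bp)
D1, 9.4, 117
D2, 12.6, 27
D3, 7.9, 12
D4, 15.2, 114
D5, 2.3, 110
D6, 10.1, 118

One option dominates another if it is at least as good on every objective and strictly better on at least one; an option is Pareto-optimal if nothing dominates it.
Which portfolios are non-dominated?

D2, D3, D4

D1: dominated by D2 (expected return 12.6≥9.4, fees 27≤117).
D2: not dominated.
D3: not dominated (best fees).
D4: not dominated (best expected return).
D5: dominated by D2 (expected return 12.6≥2.3, fees 27≤110).
D6: dominated by D2 (expected return 12.6≥10.1, fees 27≤118).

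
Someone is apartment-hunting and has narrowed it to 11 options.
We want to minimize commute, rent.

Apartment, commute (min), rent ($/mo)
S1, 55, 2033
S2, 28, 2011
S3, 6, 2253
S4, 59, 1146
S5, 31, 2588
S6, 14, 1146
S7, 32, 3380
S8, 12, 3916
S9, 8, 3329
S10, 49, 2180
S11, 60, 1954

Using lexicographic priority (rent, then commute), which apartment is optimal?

S6

First minimize rent: best is 1146, kept {S4, S6}.
Then minimize commute: best is 14, kept {S6}.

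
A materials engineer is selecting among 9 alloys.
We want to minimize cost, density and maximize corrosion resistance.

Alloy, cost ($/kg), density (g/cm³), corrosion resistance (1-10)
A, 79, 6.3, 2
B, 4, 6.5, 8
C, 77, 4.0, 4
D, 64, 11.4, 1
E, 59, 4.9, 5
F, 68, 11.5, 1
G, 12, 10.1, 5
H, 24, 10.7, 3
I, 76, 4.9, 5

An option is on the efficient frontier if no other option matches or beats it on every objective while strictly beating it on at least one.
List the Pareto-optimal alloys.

B, C, E

A: dominated by C (cost 77≤79, density 4.0≤6.3, corrosion resistance 4≥2).
B: not dominated (best cost).
C: not dominated (best density).
D: dominated by B (cost 4≤64, density 6.5≤11.4, corrosion resistance 8≥1).
E: not dominated.
F: dominated by B (cost 4≤68, density 6.5≤11.5, corrosion resistance 8≥1).
G: dominated by B (cost 4≤12, density 6.5≤10.1, corrosion resistance 8≥5).
H: dominated by B (cost 4≤24, density 6.5≤10.7, corrosion resistance 8≥3).
I: dominated by E (cost 59≤76, density 4.9≤4.9, corrosion resistance 5≥5).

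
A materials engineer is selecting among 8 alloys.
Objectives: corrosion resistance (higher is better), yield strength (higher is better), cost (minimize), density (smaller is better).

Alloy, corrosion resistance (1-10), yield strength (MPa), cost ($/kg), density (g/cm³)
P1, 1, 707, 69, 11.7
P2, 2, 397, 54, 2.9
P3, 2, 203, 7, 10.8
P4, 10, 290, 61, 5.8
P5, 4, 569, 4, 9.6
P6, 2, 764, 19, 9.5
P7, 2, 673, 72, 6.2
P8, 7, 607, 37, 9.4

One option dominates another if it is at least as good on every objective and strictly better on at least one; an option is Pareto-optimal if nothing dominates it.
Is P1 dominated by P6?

P6 vs P1: corrosion resistance 2≥1, yield strength 764≥707, cost 19≤69, density 9.5≤11.7 — P6 is at least as good on every objective with at least one strict improvement.

Yes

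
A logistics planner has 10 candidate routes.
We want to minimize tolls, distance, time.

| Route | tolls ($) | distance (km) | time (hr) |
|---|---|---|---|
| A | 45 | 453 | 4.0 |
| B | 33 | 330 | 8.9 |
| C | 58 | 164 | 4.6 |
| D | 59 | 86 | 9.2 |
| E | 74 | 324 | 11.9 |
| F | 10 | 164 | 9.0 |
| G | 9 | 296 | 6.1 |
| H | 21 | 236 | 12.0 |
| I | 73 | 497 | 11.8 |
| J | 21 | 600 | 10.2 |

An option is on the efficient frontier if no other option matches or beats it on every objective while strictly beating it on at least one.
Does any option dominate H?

F vs H: tolls 10≤21, distance 164≤236, time 9.0≤12.0 — F is at least as good on every objective and strictly better on at least one, so F dominates H.

Yes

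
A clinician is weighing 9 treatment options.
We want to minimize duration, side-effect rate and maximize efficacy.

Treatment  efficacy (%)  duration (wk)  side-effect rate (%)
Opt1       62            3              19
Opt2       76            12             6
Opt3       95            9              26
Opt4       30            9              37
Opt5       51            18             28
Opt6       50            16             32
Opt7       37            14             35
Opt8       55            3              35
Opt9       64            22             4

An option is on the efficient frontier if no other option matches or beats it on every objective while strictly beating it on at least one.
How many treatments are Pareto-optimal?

Opt1: not dominated.
Opt2: not dominated.
Opt3: not dominated (best efficacy).
Opt4: dominated by Opt1 (efficacy 62≥30, duration 3≤9, side-effect rate 19≤37).
Opt5: dominated by Opt1 (efficacy 62≥51, duration 3≤18, side-effect rate 19≤28).
Opt6: dominated by Opt1 (efficacy 62≥50, duration 3≤16, side-effect rate 19≤32).
Opt7: dominated by Opt1 (efficacy 62≥37, duration 3≤14, side-effect rate 19≤35).
Opt8: dominated by Opt1 (efficacy 62≥55, duration 3≤3, side-effect rate 19≤35).
Opt9: not dominated (best side-effect rate).
Pareto-optimal: Opt1, Opt2, Opt3, Opt9 → 4.

4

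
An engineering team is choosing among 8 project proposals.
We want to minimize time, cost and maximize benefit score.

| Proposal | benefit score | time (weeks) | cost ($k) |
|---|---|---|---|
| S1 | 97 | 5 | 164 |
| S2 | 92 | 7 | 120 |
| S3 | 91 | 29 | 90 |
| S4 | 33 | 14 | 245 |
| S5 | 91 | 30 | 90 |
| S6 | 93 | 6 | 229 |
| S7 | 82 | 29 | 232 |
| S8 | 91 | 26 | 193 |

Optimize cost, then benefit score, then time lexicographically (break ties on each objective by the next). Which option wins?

First minimize cost: best is 90, kept {S3, S5}.
Then maximize benefit score: best is 91, kept {S3, S5}.
Then minimize time: best is 29, kept {S3}.

S3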